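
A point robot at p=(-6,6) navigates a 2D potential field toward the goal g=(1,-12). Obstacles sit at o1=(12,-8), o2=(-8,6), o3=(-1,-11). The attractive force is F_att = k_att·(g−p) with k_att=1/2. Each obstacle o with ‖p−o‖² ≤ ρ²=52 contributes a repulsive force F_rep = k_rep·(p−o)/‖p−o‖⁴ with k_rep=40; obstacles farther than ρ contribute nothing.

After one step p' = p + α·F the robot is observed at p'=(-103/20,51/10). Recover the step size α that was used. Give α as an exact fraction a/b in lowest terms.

α = 1/10

F_att = 1/2·(g−p) = 1/2·(7,-18) = (3.5000,-9.0000)
o1: d²=520 > ρ²=52 → inactive
o2: d²=4 ≤ ρ²=52; F_rep = 40·(2,0)/4² = (5.0000,0.0000)
o3: d²=314 > ρ²=52 → inactive
F = F_att + ΣF_rep = (8.5000,-9.0000)
Δp = p'−p = (0.8500,-0.9000); α = Δx/Fx = (17/20) / (17/2) = 1/10
check: Δy/Fy = (-9/10) / (-9) = 1/10 ✓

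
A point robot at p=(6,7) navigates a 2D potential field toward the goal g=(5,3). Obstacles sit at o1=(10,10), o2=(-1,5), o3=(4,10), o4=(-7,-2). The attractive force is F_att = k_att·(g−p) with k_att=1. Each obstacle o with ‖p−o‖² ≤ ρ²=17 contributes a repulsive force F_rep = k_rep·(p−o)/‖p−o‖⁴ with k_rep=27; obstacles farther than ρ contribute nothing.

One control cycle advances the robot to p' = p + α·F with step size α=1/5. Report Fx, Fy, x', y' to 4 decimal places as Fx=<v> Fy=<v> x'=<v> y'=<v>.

Fx=-0.6805 Fy=-4.4793 x'=5.8639 y'=6.1041

F_att = 1·(g−p) = 1·(-1,-4) = (-1.0000,-4.0000)
o1: d²=25 > ρ²=17 → inactive
o2: d²=53 > ρ²=17 → inactive
o3: d²=13 ≤ ρ²=17; F_rep = 27·(2,-3)/13² = (0.3195,-0.4793)
o4: d²=250 > ρ²=17 → inactive
F = F_att + ΣF_rep = (-0.6805,-4.4793)
p' = p + 1/5·F = (5.8639,6.1041)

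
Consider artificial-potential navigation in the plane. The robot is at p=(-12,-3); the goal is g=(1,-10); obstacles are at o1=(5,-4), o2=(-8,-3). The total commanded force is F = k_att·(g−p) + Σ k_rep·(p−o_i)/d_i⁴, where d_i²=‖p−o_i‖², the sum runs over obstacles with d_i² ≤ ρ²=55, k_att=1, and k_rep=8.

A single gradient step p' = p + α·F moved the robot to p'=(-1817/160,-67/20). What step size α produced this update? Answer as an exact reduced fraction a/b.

α = 1/20

F_att = 1·(g−p) = 1·(13,-7) = (13.0000,-7.0000)
o1: d²=290 > ρ²=55 → inactive
o2: d²=16 ≤ ρ²=55; F_rep = 8·(-4,0)/16² = (-0.1250,0.0000)
F = F_att + ΣF_rep = (12.8750,-7.0000)
Δp = p'−p = (0.6438,-0.3500); α = Δx/Fx = (103/160) / (103/8) = 1/20
check: Δy/Fy = (-7/20) / (-7) = 1/20 ✓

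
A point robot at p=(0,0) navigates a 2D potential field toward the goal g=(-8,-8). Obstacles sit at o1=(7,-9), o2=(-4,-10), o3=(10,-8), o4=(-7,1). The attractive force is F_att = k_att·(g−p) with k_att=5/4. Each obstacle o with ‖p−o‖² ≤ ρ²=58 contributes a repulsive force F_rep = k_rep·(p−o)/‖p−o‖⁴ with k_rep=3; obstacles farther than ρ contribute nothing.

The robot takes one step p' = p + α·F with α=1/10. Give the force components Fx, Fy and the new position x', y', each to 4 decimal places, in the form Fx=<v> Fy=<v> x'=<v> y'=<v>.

F_att = 5/4·(g−p) = 5/4·(-8,-8) = (-10.0000,-10.0000)
o1: d²=130 > ρ²=58 → inactive
o2: d²=116 > ρ²=58 → inactive
o3: d²=164 > ρ²=58 → inactive
o4: d²=50 ≤ ρ²=58; F_rep = 3·(7,-1)/50² = (0.0084,-0.0012)
F = F_att + ΣF_rep = (-9.9916,-10.0012)
p' = p + 1/10·F = (-0.9992,-1.0001)

Fx=-9.9916 Fy=-10.0012 x'=-0.9992 y'=-1.0001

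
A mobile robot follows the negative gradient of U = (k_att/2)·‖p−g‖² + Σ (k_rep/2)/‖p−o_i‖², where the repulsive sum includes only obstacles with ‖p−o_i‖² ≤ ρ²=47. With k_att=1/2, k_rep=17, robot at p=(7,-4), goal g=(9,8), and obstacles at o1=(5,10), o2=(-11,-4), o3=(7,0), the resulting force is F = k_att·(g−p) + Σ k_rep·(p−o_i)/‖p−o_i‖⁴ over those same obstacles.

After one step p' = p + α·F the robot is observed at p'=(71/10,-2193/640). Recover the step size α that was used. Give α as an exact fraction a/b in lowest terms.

α = 1/10

F_att = 1/2·(g−p) = 1/2·(2,12) = (1.0000,6.0000)
o1: d²=200 > ρ²=47 → inactive
o2: d²=324 > ρ²=47 → inactive
o3: d²=16 ≤ ρ²=47; F_rep = 17·(0,-4)/16² = (0.0000,-0.2656)
F = F_att + ΣF_rep = (1.0000,5.7344)
Δp = p'−p = (0.1000,0.5734); α = Δx/Fx = (1/10) / (1) = 1/10
check: Δy/Fy = (367/640) / (367/64) = 1/10 ✓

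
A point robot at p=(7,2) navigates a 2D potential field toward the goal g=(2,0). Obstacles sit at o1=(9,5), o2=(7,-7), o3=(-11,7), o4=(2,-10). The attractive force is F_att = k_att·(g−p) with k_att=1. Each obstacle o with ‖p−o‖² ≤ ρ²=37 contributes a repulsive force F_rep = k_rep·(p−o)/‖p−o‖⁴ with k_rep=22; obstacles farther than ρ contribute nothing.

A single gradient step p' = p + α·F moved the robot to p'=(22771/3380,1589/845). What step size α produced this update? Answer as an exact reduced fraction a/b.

F_att = 1·(g−p) = 1·(-5,-2) = (-5.0000,-2.0000)
o1: d²=13 ≤ ρ²=37; F_rep = 22·(-2,-3)/13² = (-0.2604,-0.3905)
o2: d²=81 > ρ²=37 → inactive
o3: d²=349 > ρ²=37 → inactive
o4: d²=169 > ρ²=37 → inactive
F = F_att + ΣF_rep = (-5.2604,-2.3905)
Δp = p'−p = (-0.2630,-0.1195); α = Δx/Fx = (-889/3380) / (-889/169) = 1/20
check: Δy/Fy = (-101/845) / (-404/169) = 1/20 ✓

α = 1/20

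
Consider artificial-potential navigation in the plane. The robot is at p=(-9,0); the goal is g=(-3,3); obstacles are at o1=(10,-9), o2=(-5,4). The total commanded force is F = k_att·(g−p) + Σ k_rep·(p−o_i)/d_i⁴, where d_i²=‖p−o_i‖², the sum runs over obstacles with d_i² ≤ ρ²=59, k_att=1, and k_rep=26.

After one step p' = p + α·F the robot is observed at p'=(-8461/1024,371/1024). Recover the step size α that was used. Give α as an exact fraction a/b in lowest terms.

α = 1/8

F_att = 1·(g−p) = 1·(6,3) = (6.0000,3.0000)
o1: d²=442 > ρ²=59 → inactive
o2: d²=32 ≤ ρ²=59; F_rep = 26·(-4,-4)/32² = (-0.1016,-0.1016)
F = F_att + ΣF_rep = (5.8984,2.8984)
Δp = p'−p = (0.7373,0.3623); α = Δx/Fx = (755/1024) / (755/128) = 1/8
check: Δy/Fy = (371/1024) / (371/128) = 1/8 ✓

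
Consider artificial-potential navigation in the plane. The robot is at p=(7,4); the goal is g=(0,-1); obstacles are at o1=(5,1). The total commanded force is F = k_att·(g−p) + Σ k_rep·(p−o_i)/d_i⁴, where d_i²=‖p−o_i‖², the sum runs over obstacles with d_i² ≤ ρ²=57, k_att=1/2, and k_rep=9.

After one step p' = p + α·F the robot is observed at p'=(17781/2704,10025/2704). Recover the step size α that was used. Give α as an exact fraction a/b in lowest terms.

α = 1/8

F_att = 1/2·(g−p) = 1/2·(-7,-5) = (-3.5000,-2.5000)
o1: d²=13 ≤ ρ²=57; F_rep = 9·(2,3)/13² = (0.1065,0.1598)
F = F_att + ΣF_rep = (-3.3935,-2.3402)
Δp = p'−p = (-0.4242,-0.2925); α = Δx/Fx = (-1147/2704) / (-1147/338) = 1/8
check: Δy/Fy = (-791/2704) / (-791/338) = 1/8 ✓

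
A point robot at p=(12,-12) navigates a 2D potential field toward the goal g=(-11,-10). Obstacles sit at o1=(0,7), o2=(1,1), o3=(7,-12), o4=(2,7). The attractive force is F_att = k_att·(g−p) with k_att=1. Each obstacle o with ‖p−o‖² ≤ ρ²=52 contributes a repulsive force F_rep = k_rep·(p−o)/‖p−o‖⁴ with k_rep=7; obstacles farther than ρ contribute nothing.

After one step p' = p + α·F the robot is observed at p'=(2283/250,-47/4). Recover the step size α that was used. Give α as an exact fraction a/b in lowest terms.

α = 1/8

F_att = 1·(g−p) = 1·(-23,2) = (-23.0000,2.0000)
o1: d²=505 > ρ²=52 → inactive
o2: d²=290 > ρ²=52 → inactive
o3: d²=25 ≤ ρ²=52; F_rep = 7·(5,0)/25² = (0.0560,0.0000)
o4: d²=461 > ρ²=52 → inactive
F = F_att + ΣF_rep = (-22.9440,2.0000)
Δp = p'−p = (-2.8680,0.2500); α = Δx/Fx = (-717/250) / (-2868/125) = 1/8
check: Δy/Fy = (1/4) / (2) = 1/8 ✓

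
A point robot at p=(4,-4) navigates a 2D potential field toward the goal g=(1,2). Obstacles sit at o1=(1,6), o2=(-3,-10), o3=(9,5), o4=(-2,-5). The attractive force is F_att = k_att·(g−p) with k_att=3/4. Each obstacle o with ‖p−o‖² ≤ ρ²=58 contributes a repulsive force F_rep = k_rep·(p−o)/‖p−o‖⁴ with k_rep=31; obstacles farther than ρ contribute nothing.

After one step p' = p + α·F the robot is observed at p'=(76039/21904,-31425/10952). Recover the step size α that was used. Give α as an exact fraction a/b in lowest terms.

F_att = 3/4·(g−p) = 3/4·(-3,6) = (-2.2500,4.5000)
o1: d²=109 > ρ²=58 → inactive
o2: d²=85 > ρ²=58 → inactive
o3: d²=106 > ρ²=58 → inactive
o4: d²=37 ≤ ρ²=58; F_rep = 31·(6,1)/37² = (0.1359,0.0226)
F = F_att + ΣF_rep = (-2.1141,4.5226)
Δp = p'−p = (-0.5285,1.1307); α = Δx/Fx = (-11577/21904) / (-11577/5476) = 1/4
check: Δy/Fy = (12383/10952) / (12383/2738) = 1/4 ✓

α = 1/4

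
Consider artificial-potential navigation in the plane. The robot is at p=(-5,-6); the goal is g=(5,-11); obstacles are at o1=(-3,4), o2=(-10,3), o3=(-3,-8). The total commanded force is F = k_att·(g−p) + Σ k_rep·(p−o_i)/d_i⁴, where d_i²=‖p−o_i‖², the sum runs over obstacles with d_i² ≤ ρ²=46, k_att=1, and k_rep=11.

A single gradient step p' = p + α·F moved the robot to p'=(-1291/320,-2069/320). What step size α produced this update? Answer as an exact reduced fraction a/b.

F_att = 1·(g−p) = 1·(10,-5) = (10.0000,-5.0000)
o1: d²=104 > ρ²=46 → inactive
o2: d²=106 > ρ²=46 → inactive
o3: d²=8 ≤ ρ²=46; F_rep = 11·(-2,2)/8² = (-0.3438,0.3438)
F = F_att + ΣF_rep = (9.6562,-4.6562)
Δp = p'−p = (0.9656,-0.4656); α = Δx/Fx = (309/320) / (309/32) = 1/10
check: Δy/Fy = (-149/320) / (-149/32) = 1/10 ✓

α = 1/10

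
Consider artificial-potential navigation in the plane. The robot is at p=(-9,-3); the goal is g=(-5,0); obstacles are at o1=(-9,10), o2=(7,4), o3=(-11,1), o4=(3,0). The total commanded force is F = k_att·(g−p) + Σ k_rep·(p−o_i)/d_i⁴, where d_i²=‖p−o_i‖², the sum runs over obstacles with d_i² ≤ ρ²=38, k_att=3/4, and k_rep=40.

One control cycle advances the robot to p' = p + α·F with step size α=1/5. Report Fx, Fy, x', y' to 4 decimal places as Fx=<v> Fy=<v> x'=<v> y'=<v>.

F_att = 3/4·(g−p) = 3/4·(4,3) = (3.0000,2.2500)
o1: d²=169 > ρ²=38 → inactive
o2: d²=305 > ρ²=38 → inactive
o3: d²=20 ≤ ρ²=38; F_rep = 40·(2,-4)/20² = (0.2000,-0.4000)
o4: d²=153 > ρ²=38 → inactive
F = F_att + ΣF_rep = (3.2000,1.8500)
p' = p + 1/5·F = (-8.3600,-2.6300)

Fx=3.2000 Fy=1.8500 x'=-8.3600 y'=-2.6300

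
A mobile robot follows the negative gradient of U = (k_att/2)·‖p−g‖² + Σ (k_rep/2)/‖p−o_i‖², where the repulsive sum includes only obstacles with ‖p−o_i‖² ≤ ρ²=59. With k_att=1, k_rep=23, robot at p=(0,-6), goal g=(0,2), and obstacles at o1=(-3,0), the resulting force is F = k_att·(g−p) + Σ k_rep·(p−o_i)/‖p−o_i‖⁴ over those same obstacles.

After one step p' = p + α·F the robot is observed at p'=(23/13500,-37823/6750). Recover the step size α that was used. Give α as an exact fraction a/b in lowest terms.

α = 1/20

F_att = 1·(g−p) = 1·(0,8) = (0.0000,8.0000)
o1: d²=45 ≤ ρ²=59; F_rep = 23·(3,-6)/45² = (0.0341,-0.0681)
F = F_att + ΣF_rep = (0.0341,7.9319)
Δp = p'−p = (0.0017,0.3966); α = Δx/Fx = (23/13500) / (23/675) = 1/20
check: Δy/Fy = (2677/6750) / (5354/675) = 1/20 ✓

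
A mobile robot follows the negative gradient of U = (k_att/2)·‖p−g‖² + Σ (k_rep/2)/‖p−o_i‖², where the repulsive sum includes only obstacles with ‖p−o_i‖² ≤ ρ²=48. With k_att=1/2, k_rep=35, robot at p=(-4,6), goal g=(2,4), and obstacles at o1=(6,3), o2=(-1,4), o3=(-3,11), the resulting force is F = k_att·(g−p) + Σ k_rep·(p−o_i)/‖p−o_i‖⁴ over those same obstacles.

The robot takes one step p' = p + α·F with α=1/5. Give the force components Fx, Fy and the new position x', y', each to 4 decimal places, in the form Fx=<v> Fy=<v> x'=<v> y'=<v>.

Fx=2.3269 Fy=-0.8447 x'=-3.5346 y'=5.8311

F_att = 1/2·(g−p) = 1/2·(6,-2) = (3.0000,-1.0000)
o1: d²=109 > ρ²=48 → inactive
o2: d²=13 ≤ ρ²=48; F_rep = 35·(-3,2)/13² = (-0.6213,0.4142)
o3: d²=26 ≤ ρ²=48; F_rep = 35·(-1,-5)/26² = (-0.0518,-0.2589)
F = F_att + ΣF_rep = (2.3269,-0.8447)
p' = p + 1/5·F = (-3.5346,5.8311)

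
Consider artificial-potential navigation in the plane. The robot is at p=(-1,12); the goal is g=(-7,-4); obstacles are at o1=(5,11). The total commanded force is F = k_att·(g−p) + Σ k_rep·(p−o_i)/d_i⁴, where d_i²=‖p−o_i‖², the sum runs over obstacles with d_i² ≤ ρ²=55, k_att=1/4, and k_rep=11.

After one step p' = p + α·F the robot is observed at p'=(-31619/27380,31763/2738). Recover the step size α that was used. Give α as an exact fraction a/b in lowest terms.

F_att = 1/4·(g−p) = 1/4·(-6,-16) = (-1.5000,-4.0000)
o1: d²=37 ≤ ρ²=55; F_rep = 11·(-6,1)/37² = (-0.0482,0.0080)
F = F_att + ΣF_rep = (-1.5482,-3.9920)
Δp = p'−p = (-0.1548,-0.3992); α = Δx/Fx = (-4239/27380) / (-4239/2738) = 1/10
check: Δy/Fy = (-1093/2738) / (-5465/1369) = 1/10 ✓

α = 1/10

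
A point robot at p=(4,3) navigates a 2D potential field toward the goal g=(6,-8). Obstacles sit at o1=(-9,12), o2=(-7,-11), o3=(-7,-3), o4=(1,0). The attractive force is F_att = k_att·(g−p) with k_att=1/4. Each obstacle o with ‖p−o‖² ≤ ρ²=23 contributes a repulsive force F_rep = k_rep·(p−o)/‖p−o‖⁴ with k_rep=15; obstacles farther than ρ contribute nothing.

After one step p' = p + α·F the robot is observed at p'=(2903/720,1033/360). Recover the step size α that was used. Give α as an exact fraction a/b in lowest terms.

α = 1/20

F_att = 1/4·(g−p) = 1/4·(2,-11) = (0.5000,-2.7500)
o1: d²=250 > ρ²=23 → inactive
o2: d²=317 > ρ²=23 → inactive
o3: d²=157 > ρ²=23 → inactive
o4: d²=18 ≤ ρ²=23; F_rep = 15·(3,3)/18² = (0.1389,0.1389)
F = F_att + ΣF_rep = (0.6389,-2.6111)
Δp = p'−p = (0.0319,-0.1306); α = Δx/Fx = (23/720) / (23/36) = 1/20
check: Δy/Fy = (-47/360) / (-47/18) = 1/20 ✓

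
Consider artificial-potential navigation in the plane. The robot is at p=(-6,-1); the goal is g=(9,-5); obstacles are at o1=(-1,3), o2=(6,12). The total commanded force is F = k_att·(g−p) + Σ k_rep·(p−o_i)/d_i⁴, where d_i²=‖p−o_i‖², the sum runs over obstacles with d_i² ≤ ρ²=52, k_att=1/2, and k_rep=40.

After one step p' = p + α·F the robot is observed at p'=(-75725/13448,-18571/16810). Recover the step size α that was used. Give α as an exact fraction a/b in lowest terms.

F_att = 1/2·(g−p) = 1/2·(15,-4) = (7.5000,-2.0000)
o1: d²=41 ≤ ρ²=52; F_rep = 40·(-5,-4)/41² = (-0.1190,-0.0952)
o2: d²=313 > ρ²=52 → inactive
F = F_att + ΣF_rep = (7.3810,-2.0952)
Δp = p'−p = (0.3691,-0.1048); α = Δx/Fx = (4963/13448) / (24815/3362) = 1/20
check: Δy/Fy = (-1761/16810) / (-3522/1681) = 1/20 ✓

α = 1/20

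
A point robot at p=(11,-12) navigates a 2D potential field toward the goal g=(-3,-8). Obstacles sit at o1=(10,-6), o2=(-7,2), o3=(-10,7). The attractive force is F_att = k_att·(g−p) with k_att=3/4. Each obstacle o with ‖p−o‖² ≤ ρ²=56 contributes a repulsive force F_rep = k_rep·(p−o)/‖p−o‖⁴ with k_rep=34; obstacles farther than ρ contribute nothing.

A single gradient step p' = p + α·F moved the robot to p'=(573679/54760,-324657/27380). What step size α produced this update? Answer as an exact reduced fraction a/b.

F_att = 3/4·(g−p) = 3/4·(-14,4) = (-10.5000,3.0000)
o1: d²=37 ≤ ρ²=56; F_rep = 34·(1,-6)/37² = (0.0248,-0.1490)
o2: d²=520 > ρ²=56 → inactive
o3: d²=802 > ρ²=56 → inactive
F = F_att + ΣF_rep = (-10.4752,2.8510)
Δp = p'−p = (-0.5238,0.1425); α = Δx/Fx = (-28681/54760) / (-28681/2738) = 1/20
check: Δy/Fy = (3903/27380) / (3903/1369) = 1/20 ✓

α = 1/20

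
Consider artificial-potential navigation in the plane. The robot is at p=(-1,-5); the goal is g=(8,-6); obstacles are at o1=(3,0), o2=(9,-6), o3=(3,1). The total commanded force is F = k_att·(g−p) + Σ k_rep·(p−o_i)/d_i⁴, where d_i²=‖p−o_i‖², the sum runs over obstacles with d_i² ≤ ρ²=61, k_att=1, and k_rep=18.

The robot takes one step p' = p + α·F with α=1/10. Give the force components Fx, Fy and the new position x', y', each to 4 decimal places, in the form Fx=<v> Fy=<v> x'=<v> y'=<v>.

Fx=8.9305 Fy=-1.0935 x'=-0.1069 y'=-5.1093

F_att = 1·(g−p) = 1·(9,-1) = (9.0000,-1.0000)
o1: d²=41 ≤ ρ²=61; F_rep = 18·(-4,-5)/41² = (-0.0428,-0.0535)
o2: d²=101 > ρ²=61 → inactive
o3: d²=52 ≤ ρ²=61; F_rep = 18·(-4,-6)/52² = (-0.0266,-0.0399)
F = F_att + ΣF_rep = (8.9305,-1.0935)
p' = p + 1/10·F = (-0.1069,-5.1093)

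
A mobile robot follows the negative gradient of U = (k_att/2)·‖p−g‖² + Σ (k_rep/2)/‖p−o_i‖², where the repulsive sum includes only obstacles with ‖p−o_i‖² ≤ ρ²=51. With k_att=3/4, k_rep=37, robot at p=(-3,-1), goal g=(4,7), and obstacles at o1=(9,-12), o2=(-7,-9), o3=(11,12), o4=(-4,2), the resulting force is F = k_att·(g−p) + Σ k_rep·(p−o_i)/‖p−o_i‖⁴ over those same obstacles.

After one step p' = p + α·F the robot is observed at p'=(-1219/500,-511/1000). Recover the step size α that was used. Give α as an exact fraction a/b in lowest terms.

α = 1/10

F_att = 3/4·(g−p) = 3/4·(7,8) = (5.2500,6.0000)
o1: d²=265 > ρ²=51 → inactive
o2: d²=80 > ρ²=51 → inactive
o3: d²=365 > ρ²=51 → inactive
o4: d²=10 ≤ ρ²=51; F_rep = 37·(1,-3)/10² = (0.3700,-1.1100)
F = F_att + ΣF_rep = (5.6200,4.8900)
Δp = p'−p = (0.5620,0.4890); α = Δx/Fx = (281/500) / (281/50) = 1/10
check: Δy/Fy = (489/1000) / (489/100) = 1/10 ✓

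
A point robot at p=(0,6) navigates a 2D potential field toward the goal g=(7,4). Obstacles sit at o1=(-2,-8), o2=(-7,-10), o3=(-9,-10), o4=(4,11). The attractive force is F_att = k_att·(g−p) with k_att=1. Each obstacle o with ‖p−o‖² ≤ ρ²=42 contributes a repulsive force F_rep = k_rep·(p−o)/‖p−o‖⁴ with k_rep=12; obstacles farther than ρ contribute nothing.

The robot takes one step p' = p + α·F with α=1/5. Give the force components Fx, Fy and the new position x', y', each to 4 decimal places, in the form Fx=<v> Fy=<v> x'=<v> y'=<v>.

Fx=6.9714 Fy=-2.0357 x'=1.3943 y'=5.5929

F_att = 1·(g−p) = 1·(7,-2) = (7.0000,-2.0000)
o1: d²=200 > ρ²=42 → inactive
o2: d²=305 > ρ²=42 → inactive
o3: d²=337 > ρ²=42 → inactive
o4: d²=41 ≤ ρ²=42; F_rep = 12·(-4,-5)/41² = (-0.0286,-0.0357)
F = F_att + ΣF_rep = (6.9714,-2.0357)
p' = p + 1/5·F = (1.3943,5.5929)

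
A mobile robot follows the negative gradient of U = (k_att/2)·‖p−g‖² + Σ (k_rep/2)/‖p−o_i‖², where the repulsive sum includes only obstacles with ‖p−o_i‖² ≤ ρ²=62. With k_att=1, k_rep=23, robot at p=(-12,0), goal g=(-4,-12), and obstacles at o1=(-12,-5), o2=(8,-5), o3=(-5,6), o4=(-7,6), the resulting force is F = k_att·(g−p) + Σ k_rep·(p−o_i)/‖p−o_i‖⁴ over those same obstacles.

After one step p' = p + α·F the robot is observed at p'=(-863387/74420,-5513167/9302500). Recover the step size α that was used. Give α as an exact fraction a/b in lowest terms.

α = 1/20

F_att = 1·(g−p) = 1·(8,-12) = (8.0000,-12.0000)
o1: d²=25 ≤ ρ²=62; F_rep = 23·(0,5)/25² = (0.0000,0.1840)
o2: d²=425 > ρ²=62 → inactive
o3: d²=85 > ρ²=62 → inactive
o4: d²=61 ≤ ρ²=62; F_rep = 23·(-5,-6)/61² = (-0.0309,-0.0371)
F = F_att + ΣF_rep = (7.9691,-11.8531)
Δp = p'−p = (0.3985,-0.5927); α = Δx/Fx = (29653/74420) / (29653/3721) = 1/20
check: Δy/Fy = (-5513167/9302500) / (-5513167/465125) = 1/20 ✓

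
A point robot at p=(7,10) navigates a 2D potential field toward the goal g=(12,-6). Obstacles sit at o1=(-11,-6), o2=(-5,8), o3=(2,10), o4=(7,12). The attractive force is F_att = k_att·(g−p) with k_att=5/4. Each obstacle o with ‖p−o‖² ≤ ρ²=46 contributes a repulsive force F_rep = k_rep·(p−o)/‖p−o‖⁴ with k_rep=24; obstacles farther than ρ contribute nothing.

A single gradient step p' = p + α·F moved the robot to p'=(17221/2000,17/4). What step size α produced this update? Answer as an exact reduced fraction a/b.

α = 1/4

F_att = 5/4·(g−p) = 5/4·(5,-16) = (6.2500,-20.0000)
o1: d²=580 > ρ²=46 → inactive
o2: d²=148 > ρ²=46 → inactive
o3: d²=25 ≤ ρ²=46; F_rep = 24·(5,0)/25² = (0.1920,0.0000)
o4: d²=4 ≤ ρ²=46; F_rep = 24·(0,-2)/4² = (0.0000,-3.0000)
F = F_att + ΣF_rep = (6.4420,-23.0000)
Δp = p'−p = (1.6105,-5.7500); α = Δx/Fx = (3221/2000) / (3221/500) = 1/4
check: Δy/Fy = (-23/4) / (-23) = 1/4 ✓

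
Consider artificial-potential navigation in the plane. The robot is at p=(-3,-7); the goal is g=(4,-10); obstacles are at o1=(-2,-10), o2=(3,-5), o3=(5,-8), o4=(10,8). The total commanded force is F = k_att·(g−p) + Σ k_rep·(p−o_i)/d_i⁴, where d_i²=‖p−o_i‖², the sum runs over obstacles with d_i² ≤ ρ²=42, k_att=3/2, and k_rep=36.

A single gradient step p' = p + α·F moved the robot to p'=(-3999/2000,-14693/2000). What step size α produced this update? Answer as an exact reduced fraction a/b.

α = 1/10

F_att = 3/2·(g−p) = 3/2·(7,-3) = (10.5000,-4.5000)
o1: d²=10 ≤ ρ²=42; F_rep = 36·(-1,3)/10² = (-0.3600,1.0800)
o2: d²=40 ≤ ρ²=42; F_rep = 36·(-6,-2)/40² = (-0.1350,-0.0450)
o3: d²=65 > ρ²=42 → inactive
o4: d²=394 > ρ²=42 → inactive
F = F_att + ΣF_rep = (10.0050,-3.4650)
Δp = p'−p = (1.0005,-0.3465); α = Δx/Fx = (2001/2000) / (2001/200) = 1/10
check: Δy/Fy = (-693/2000) / (-693/200) = 1/10 ✓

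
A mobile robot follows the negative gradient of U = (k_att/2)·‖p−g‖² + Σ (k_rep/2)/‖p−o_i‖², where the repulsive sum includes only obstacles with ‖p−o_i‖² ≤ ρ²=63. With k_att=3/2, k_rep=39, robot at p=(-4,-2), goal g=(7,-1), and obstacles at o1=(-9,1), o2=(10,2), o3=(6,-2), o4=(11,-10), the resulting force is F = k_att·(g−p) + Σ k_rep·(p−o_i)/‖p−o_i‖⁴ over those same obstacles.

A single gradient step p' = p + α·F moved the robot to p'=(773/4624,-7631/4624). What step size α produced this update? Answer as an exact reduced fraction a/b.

F_att = 3/2·(g−p) = 3/2·(11,1) = (16.5000,1.5000)
o1: d²=34 ≤ ρ²=63; F_rep = 39·(5,-3)/34² = (0.1687,-0.1012)
o2: d²=212 > ρ²=63 → inactive
o3: d²=100 > ρ²=63 → inactive
o4: d²=289 > ρ²=63 → inactive
F = F_att + ΣF_rep = (16.6687,1.3988)
Δp = p'−p = (4.1672,0.3497); α = Δx/Fx = (19269/4624) / (19269/1156) = 1/4
check: Δy/Fy = (1617/4624) / (1617/1156) = 1/4 ✓

α = 1/4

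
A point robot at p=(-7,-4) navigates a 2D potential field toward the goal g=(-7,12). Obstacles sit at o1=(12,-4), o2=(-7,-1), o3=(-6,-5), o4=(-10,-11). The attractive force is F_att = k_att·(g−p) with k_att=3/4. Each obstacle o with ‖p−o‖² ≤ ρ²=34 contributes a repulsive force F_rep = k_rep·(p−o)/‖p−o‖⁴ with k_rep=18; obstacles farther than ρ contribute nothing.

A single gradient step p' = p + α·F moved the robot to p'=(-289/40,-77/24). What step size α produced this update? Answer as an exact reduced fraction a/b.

F_att = 3/4·(g−p) = 3/4·(0,16) = (0.0000,12.0000)
o1: d²=361 > ρ²=34 → inactive
o2: d²=9 ≤ ρ²=34; F_rep = 18·(0,-3)/9² = (0.0000,-0.6667)
o3: d²=2 ≤ ρ²=34; F_rep = 18·(-1,1)/2² = (-4.5000,4.5000)
o4: d²=58 > ρ²=34 → inactive
F = F_att + ΣF_rep = (-4.5000,15.8333)
Δp = p'−p = (-0.2250,0.7917); α = Δx/Fx = (-9/40) / (-9/2) = 1/20
check: Δy/Fy = (19/24) / (95/6) = 1/20 ✓

α = 1/20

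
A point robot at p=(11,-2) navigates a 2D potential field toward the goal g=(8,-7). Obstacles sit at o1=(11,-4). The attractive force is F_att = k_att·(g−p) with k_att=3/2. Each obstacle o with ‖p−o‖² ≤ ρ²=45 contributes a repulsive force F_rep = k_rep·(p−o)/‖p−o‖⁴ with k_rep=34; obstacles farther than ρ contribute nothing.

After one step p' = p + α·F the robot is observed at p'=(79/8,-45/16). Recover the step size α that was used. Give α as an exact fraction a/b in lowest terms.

F_att = 3/2·(g−p) = 3/2·(-3,-5) = (-4.5000,-7.5000)
o1: d²=4 ≤ ρ²=45; F_rep = 34·(0,2)/4² = (0.0000,4.2500)
F = F_att + ΣF_rep = (-4.5000,-3.2500)
Δp = p'−p = (-1.1250,-0.8125); α = Δx/Fx = (-9/8) / (-9/2) = 1/4
check: Δy/Fy = (-13/16) / (-13/4) = 1/4 ✓

α = 1/4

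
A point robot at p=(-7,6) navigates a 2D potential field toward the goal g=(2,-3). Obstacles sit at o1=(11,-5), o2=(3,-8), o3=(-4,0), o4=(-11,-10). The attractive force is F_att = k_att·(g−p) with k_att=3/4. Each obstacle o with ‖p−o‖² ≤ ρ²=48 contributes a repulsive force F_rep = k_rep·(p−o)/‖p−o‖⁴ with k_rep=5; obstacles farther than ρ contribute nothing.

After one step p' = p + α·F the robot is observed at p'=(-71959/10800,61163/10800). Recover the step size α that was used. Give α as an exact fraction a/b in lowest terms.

F_att = 3/4·(g−p) = 3/4·(9,-9) = (6.7500,-6.7500)
o1: d²=445 > ρ²=48 → inactive
o2: d²=296 > ρ²=48 → inactive
o3: d²=45 ≤ ρ²=48; F_rep = 5·(-3,6)/45² = (-0.0074,0.0148)
o4: d²=272 > ρ²=48 → inactive
F = F_att + ΣF_rep = (6.7426,-6.7352)
Δp = p'−p = (0.3371,-0.3368); α = Δx/Fx = (3641/10800) / (3641/540) = 1/20
check: Δy/Fy = (-3637/10800) / (-3637/540) = 1/20 ✓

α = 1/20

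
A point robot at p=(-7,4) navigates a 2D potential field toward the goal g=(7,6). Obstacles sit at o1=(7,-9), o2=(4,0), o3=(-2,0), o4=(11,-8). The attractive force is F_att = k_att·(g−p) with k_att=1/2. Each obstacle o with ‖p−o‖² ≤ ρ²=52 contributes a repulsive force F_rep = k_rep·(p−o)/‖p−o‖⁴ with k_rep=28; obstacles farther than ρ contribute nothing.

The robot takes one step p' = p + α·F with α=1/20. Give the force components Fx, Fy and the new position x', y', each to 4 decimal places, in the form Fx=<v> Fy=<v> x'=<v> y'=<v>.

Fx=6.9167 Fy=1.0666 x'=-6.6542 y'=4.0533

F_att = 1/2·(g−p) = 1/2·(14,2) = (7.0000,1.0000)
o1: d²=365 > ρ²=52 → inactive
o2: d²=137 > ρ²=52 → inactive
o3: d²=41 ≤ ρ²=52; F_rep = 28·(-5,4)/41² = (-0.0833,0.0666)
o4: d²=468 > ρ²=52 → inactive
F = F_att + ΣF_rep = (6.9167,1.0666)
p' = p + 1/20·F = (-6.6542,4.0533)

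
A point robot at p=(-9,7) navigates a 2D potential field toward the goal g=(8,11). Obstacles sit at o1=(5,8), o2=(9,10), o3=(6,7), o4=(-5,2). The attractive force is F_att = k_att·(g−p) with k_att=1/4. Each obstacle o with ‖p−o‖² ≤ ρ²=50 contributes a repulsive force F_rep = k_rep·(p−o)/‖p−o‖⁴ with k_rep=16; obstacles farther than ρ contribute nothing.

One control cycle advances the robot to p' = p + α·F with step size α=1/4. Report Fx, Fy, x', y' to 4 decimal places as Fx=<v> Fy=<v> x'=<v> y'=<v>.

F_att = 1/4·(g−p) = 1/4·(17,4) = (4.2500,1.0000)
o1: d²=197 > ρ²=50 → inactive
o2: d²=333 > ρ²=50 → inactive
o3: d²=225 > ρ²=50 → inactive
o4: d²=41 ≤ ρ²=50; F_rep = 16·(-4,5)/41² = (-0.0381,0.0476)
F = F_att + ΣF_rep = (4.2119,1.0476)
p' = p + 1/4·F = (-7.9470,7.2619)

Fx=4.2119 Fy=1.0476 x'=-7.9470 y'=7.2619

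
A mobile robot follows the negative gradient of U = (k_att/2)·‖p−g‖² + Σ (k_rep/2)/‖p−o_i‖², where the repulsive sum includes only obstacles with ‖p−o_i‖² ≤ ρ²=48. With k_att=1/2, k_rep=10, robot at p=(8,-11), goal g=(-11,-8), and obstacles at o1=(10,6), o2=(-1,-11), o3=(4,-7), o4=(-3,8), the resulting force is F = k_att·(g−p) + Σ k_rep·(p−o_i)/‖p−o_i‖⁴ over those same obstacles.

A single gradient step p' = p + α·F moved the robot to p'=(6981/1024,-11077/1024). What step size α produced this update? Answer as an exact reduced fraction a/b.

F_att = 1/2·(g−p) = 1/2·(-19,3) = (-9.5000,1.5000)
o1: d²=293 > ρ²=48 → inactive
o2: d²=81 > ρ²=48 → inactive
o3: d²=32 ≤ ρ²=48; F_rep = 10·(4,-4)/32² = (0.0391,-0.0391)
o4: d²=482 > ρ²=48 → inactive
F = F_att + ΣF_rep = (-9.4609,1.4609)
Δp = p'−p = (-1.1826,0.1826); α = Δx/Fx = (-1211/1024) / (-1211/128) = 1/8
check: Δy/Fy = (187/1024) / (187/128) = 1/8 ✓

α = 1/8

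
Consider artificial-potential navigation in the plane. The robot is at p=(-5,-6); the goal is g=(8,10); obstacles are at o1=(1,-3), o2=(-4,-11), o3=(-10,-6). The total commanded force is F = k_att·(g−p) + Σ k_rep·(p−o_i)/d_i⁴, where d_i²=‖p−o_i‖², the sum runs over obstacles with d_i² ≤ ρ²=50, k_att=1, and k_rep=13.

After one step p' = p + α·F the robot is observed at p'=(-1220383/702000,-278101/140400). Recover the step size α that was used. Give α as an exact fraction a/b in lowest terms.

F_att = 1·(g−p) = 1·(13,16) = (13.0000,16.0000)
o1: d²=45 ≤ ρ²=50; F_rep = 13·(-6,-3)/45² = (-0.0385,-0.0193)
o2: d²=26 ≤ ρ²=50; F_rep = 13·(-1,5)/26² = (-0.0192,0.0962)
o3: d²=25 ≤ ρ²=50; F_rep = 13·(5,0)/25² = (0.1040,0.0000)
F = F_att + ΣF_rep = (13.0463,16.0769)
Δp = p'−p = (3.2616,4.0192); α = Δx/Fx = (2289617/702000) / (2289617/175500) = 1/4
check: Δy/Fy = (564299/140400) / (564299/35100) = 1/4 ✓

α = 1/4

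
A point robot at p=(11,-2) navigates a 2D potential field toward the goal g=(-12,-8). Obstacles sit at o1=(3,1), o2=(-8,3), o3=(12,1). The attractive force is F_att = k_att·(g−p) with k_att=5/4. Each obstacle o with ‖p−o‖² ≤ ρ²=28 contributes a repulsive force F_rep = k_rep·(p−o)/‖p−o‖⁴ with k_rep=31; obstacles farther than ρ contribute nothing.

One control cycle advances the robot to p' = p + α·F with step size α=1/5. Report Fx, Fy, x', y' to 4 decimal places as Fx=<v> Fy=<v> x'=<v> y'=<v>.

Fx=-29.0600 Fy=-8.4300 x'=5.1880 y'=-3.6860

F_att = 5/4·(g−p) = 5/4·(-23,-6) = (-28.7500,-7.5000)
o1: d²=73 > ρ²=28 → inactive
o2: d²=386 > ρ²=28 → inactive
o3: d²=10 ≤ ρ²=28; F_rep = 31·(-1,-3)/10² = (-0.3100,-0.9300)
F = F_att + ΣF_rep = (-29.0600,-8.4300)
p' = p + 1/5·F = (5.1880,-3.6860)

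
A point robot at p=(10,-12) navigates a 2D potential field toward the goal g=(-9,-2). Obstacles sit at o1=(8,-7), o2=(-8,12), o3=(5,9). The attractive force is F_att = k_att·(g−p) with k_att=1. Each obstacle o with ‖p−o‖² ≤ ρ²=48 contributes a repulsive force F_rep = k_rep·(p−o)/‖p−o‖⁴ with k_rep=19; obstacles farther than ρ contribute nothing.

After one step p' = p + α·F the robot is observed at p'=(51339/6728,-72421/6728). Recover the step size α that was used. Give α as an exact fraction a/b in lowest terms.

α = 1/8

F_att = 1·(g−p) = 1·(-19,10) = (-19.0000,10.0000)
o1: d²=29 ≤ ρ²=48; F_rep = 19·(2,-5)/29² = (0.0452,-0.1130)
o2: d²=900 > ρ²=48 → inactive
o3: d²=466 > ρ²=48 → inactive
F = F_att + ΣF_rep = (-18.9548,9.8870)
Δp = p'−p = (-2.3694,1.2359); α = Δx/Fx = (-15941/6728) / (-15941/841) = 1/8
check: Δy/Fy = (8315/6728) / (8315/841) = 1/8 ✓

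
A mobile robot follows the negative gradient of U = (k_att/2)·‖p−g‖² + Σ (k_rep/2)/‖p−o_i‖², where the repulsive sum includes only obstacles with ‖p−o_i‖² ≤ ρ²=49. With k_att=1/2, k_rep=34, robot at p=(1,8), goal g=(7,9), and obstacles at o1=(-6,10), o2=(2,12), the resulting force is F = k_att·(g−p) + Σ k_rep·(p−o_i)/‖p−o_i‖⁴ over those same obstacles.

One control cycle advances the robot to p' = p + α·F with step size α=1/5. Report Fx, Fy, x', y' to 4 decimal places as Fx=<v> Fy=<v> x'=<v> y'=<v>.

F_att = 1/2·(g−p) = 1/2·(6,1) = (3.0000,0.5000)
o1: d²=53 > ρ²=49 → inactive
o2: d²=17 ≤ ρ²=49; F_rep = 34·(-1,-4)/17² = (-0.1176,-0.4706)
F = F_att + ΣF_rep = (2.8824,0.0294)
p' = p + 1/5·F = (1.5765,8.0059)

Fx=2.8824 Fy=0.0294 x'=1.5765 y'=8.0059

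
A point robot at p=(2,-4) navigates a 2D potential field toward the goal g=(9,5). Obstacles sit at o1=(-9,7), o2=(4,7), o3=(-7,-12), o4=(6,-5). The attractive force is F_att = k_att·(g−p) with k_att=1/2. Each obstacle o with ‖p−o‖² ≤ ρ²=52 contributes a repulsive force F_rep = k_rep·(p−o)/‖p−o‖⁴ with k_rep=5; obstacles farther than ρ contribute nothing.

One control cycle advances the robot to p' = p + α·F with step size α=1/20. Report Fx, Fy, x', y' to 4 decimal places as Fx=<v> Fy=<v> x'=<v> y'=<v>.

F_att = 1/2·(g−p) = 1/2·(7,9) = (3.5000,4.5000)
o1: d²=242 > ρ²=52 → inactive
o2: d²=125 > ρ²=52 → inactive
o3: d²=145 > ρ²=52 → inactive
o4: d²=17 ≤ ρ²=52; F_rep = 5·(-4,1)/17² = (-0.0692,0.0173)
F = F_att + ΣF_rep = (3.4308,4.5173)
p' = p + 1/20·F = (2.1715,-3.7741)

Fx=3.4308 Fy=4.5173 x'=2.1715 y'=-3.7741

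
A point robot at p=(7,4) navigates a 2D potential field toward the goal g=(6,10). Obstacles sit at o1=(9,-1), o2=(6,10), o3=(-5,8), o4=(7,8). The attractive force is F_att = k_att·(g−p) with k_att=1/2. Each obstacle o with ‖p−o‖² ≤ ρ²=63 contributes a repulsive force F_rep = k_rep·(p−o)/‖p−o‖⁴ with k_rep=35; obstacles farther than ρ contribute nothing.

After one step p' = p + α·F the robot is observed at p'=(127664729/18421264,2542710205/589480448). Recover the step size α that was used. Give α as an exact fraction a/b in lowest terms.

F_att = 1/2·(g−p) = 1/2·(-1,6) = (-0.5000,3.0000)
o1: d²=29 ≤ ρ²=63; F_rep = 35·(-2,5)/29² = (-0.0832,0.2081)
o2: d²=37 ≤ ρ²=63; F_rep = 35·(1,-6)/37² = (0.0256,-0.1534)
o3: d²=160 > ρ²=63 → inactive
o4: d²=16 ≤ ρ²=63; F_rep = 35·(0,-4)/16² = (0.0000,-0.5469)
F = F_att + ΣF_rep = (-0.5577,2.5078)
Δp = p'−p = (-0.0697,0.3135); α = Δx/Fx = (-1284119/18421264) / (-1284119/2302658) = 1/8
check: Δy/Fy = (184788413/589480448) / (184788413/73685056) = 1/8 ✓

α = 1/8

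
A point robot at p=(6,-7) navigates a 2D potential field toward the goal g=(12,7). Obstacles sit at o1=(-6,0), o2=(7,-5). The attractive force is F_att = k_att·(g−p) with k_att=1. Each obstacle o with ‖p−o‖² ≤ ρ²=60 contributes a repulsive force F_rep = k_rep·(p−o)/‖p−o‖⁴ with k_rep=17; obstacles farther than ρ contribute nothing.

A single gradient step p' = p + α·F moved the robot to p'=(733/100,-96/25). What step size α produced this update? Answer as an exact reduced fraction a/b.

F_att = 1·(g−p) = 1·(6,14) = (6.0000,14.0000)
o1: d²=193 > ρ²=60 → inactive
o2: d²=5 ≤ ρ²=60; F_rep = 17·(-1,-2)/5² = (-0.6800,-1.3600)
F = F_att + ΣF_rep = (5.3200,12.6400)
Δp = p'−p = (1.3300,3.1600); α = Δx/Fx = (133/100) / (133/25) = 1/4
check: Δy/Fy = (79/25) / (316/25) = 1/4 ✓

α = 1/4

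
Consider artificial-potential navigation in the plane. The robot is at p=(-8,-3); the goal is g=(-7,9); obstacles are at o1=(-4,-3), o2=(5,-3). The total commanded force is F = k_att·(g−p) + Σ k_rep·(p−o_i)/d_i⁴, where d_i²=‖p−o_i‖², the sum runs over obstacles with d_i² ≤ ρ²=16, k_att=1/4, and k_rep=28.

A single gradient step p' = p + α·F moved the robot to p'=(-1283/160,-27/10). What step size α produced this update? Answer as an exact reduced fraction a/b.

α = 1/10

F_att = 1/4·(g−p) = 1/4·(1,12) = (0.2500,3.0000)
o1: d²=16 ≤ ρ²=16; F_rep = 28·(-4,0)/16² = (-0.4375,0.0000)
o2: d²=169 > ρ²=16 → inactive
F = F_att + ΣF_rep = (-0.1875,3.0000)
Δp = p'−p = (-0.0187,0.3000); α = Δx/Fx = (-3/160) / (-3/16) = 1/10
check: Δy/Fy = (3/10) / (3) = 1/10 ✓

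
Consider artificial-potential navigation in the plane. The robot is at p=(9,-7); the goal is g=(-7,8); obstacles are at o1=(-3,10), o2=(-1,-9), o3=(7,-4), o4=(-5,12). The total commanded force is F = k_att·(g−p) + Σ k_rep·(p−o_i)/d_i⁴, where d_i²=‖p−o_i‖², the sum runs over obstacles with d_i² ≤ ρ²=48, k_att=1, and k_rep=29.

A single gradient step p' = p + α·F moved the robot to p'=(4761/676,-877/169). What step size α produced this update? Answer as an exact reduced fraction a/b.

α = 1/8

F_att = 1·(g−p) = 1·(-16,15) = (-16.0000,15.0000)
o1: d²=433 > ρ²=48 → inactive
o2: d²=104 > ρ²=48 → inactive
o3: d²=13 ≤ ρ²=48; F_rep = 29·(2,-3)/13² = (0.3432,-0.5148)
o4: d²=557 > ρ²=48 → inactive
F = F_att + ΣF_rep = (-15.6568,14.4852)
Δp = p'−p = (-1.9571,1.8107); α = Δx/Fx = (-1323/676) / (-2646/169) = 1/8
check: Δy/Fy = (306/169) / (2448/169) = 1/8 ✓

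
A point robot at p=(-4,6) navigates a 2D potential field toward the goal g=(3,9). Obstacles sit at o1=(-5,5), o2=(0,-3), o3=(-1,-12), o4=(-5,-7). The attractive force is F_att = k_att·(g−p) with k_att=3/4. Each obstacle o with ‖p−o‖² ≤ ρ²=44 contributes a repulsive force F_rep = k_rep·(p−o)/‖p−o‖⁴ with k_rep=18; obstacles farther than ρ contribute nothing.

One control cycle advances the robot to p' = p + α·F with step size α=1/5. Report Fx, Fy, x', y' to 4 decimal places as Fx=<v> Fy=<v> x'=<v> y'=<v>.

Fx=9.7500 Fy=6.7500 x'=-2.0500 y'=7.3500

F_att = 3/4·(g−p) = 3/4·(7,3) = (5.2500,2.2500)
o1: d²=2 ≤ ρ²=44; F_rep = 18·(1,1)/2² = (4.5000,4.5000)
o2: d²=97 > ρ²=44 → inactive
o3: d²=333 > ρ²=44 → inactive
o4: d²=170 > ρ²=44 → inactive
F = F_att + ΣF_rep = (9.7500,6.7500)
p' = p + 1/5·F = (-2.0500,7.3500)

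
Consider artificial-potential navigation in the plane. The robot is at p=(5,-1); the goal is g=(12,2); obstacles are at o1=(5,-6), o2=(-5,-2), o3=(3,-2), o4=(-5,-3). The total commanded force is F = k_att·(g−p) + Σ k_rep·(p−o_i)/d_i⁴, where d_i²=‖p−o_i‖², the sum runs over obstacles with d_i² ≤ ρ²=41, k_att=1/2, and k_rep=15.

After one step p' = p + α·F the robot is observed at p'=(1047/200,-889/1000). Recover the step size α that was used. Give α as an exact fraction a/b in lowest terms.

α = 1/20

F_att = 1/2·(g−p) = 1/2·(7,3) = (3.5000,1.5000)
o1: d²=25 ≤ ρ²=41; F_rep = 15·(0,5)/25² = (0.0000,0.1200)
o2: d²=101 > ρ²=41 → inactive
o3: d²=5 ≤ ρ²=41; F_rep = 15·(2,1)/5² = (1.2000,0.6000)
o4: d²=104 > ρ²=41 → inactive
F = F_att + ΣF_rep = (4.7000,2.2200)
Δp = p'−p = (0.2350,0.1110); α = Δx/Fx = (47/200) / (47/10) = 1/20
check: Δy/Fy = (111/1000) / (111/50) = 1/20 ✓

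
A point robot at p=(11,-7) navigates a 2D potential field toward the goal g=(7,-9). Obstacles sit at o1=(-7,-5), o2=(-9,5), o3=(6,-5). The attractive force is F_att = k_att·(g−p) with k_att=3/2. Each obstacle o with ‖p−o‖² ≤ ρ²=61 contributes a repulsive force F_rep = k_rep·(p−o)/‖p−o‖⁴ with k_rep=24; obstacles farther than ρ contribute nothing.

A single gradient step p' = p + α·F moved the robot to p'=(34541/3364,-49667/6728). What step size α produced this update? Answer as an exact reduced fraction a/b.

α = 1/8

F_att = 3/2·(g−p) = 3/2·(-4,-2) = (-6.0000,-3.0000)
o1: d²=328 > ρ²=61 → inactive
o2: d²=544 > ρ²=61 → inactive
o3: d²=29 ≤ ρ²=61; F_rep = 24·(5,-2)/29² = (0.1427,-0.0571)
F = F_att + ΣF_rep = (-5.8573,-3.0571)
Δp = p'−p = (-0.7322,-0.3821); α = Δx/Fx = (-2463/3364) / (-4926/841) = 1/8
check: Δy/Fy = (-2571/6728) / (-2571/841) = 1/8 ✓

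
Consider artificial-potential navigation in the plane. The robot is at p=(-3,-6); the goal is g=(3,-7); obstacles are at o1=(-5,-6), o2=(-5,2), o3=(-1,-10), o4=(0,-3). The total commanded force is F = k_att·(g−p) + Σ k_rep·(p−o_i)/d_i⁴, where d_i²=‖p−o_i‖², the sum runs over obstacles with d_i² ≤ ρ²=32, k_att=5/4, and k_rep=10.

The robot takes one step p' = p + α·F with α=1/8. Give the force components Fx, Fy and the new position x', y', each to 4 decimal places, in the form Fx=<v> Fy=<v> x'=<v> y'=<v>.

F_att = 5/4·(g−p) = 5/4·(6,-1) = (7.5000,-1.2500)
o1: d²=4 ≤ ρ²=32; F_rep = 10·(2,0)/4² = (1.2500,0.0000)
o2: d²=68 > ρ²=32 → inactive
o3: d²=20 ≤ ρ²=32; F_rep = 10·(-2,4)/20² = (-0.0500,0.1000)
o4: d²=18 ≤ ρ²=32; F_rep = 10·(-3,-3)/18² = (-0.0926,-0.0926)
F = F_att + ΣF_rep = (8.6074,-1.2426)
p' = p + 1/8·F = (-1.9241,-6.1553)

Fx=8.6074 Fy=-1.2426 x'=-1.9241 y'=-6.1553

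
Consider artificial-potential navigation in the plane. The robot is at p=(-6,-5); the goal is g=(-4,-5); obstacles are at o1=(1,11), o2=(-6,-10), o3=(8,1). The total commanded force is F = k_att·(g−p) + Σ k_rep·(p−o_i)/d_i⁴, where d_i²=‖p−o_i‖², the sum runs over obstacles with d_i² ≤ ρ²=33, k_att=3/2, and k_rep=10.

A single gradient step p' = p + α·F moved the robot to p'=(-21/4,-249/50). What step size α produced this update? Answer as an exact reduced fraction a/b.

α = 1/4

F_att = 3/2·(g−p) = 3/2·(2,0) = (3.0000,0.0000)
o1: d²=305 > ρ²=33 → inactive
o2: d²=25 ≤ ρ²=33; F_rep = 10·(0,5)/25² = (0.0000,0.0800)
o3: d²=232 > ρ²=33 → inactive
F = F_att + ΣF_rep = (3.0000,0.0800)
Δp = p'−p = (0.7500,0.0200); α = Δx/Fx = (3/4) / (3) = 1/4
check: Δy/Fy = (1/50) / (2/25) = 1/4 ✓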